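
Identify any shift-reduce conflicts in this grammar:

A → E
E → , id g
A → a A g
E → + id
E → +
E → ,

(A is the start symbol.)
Yes — I1: [E → + .] vs [E → + . id]; I2: [E → , .] vs [E → , . id g]

Augment with A' → A and build the canonical LR(0) collection (I0 = CLOSURE({[A' → . A]}), then GOTO on every symbol after a dot until no new states appear). It has 11 states:
  I0: { [A → . E], [A → . a A g], [A' → . A], [E → . + id], [E → . +], [E → . , id g], [E → . ,] }  — shift
  I1: { [E → + . id], [E → + .] }  — shift, reduce
  I2: { [E → , . id g], [E → , .] }  — shift, reduce
  I3: { [A' → A .] }  — accept
  I4: { [A → E .] }  — reduce
  I5: { [A → . E], [A → . a A g], [A → a . A g], [E → . + id], [E → . +], [E → . , id g], [E → . ,] }  — shift
  I6: { [A → a A . g] }  — shift
  I7: { [A → a A g .] }  — reduce
  I8: { [E → , id . g] }  — shift
  I9: { [E → , id g .] }  — reduce
  I10: { [E → + id .] }  — reduce

I1 contains reduce item [E → + .] and shift item [E → + . id] — shift-reduce conflict.
I2 contains reduce item [E → , .] and shift item [E → , . id g] — shift-reduce conflict.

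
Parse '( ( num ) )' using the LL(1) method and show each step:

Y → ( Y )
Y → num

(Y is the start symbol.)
Stack is shown with the top on the left.

Stack      Input          Action
--------------------------------
Y $        ( ( num ) ) $  output Y → ( Y )
( Y ) $    ( ( num ) ) $  match '('
Y ) $      ( num ) ) $    output Y → ( Y )
( Y ) ) $  ( num ) ) $    match '('
Y ) ) $    num ) ) $      output Y → num
num ) ) $  num ) ) $      match 'num'
) ) $      ) ) $          match ')'
) $        ) $            match ')'
$          $              accept

The string is accepted.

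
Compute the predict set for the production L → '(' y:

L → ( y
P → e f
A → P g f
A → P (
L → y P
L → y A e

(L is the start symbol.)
PREDICT(L → '(' y) = (FIRST(RHS) \ {ε}) ∪ (FOLLOW(L) if ε ∈ FIRST(RHS), i.e. RHS ⇒* ε)
FIRST('(' y) = { '(' }
ε ∉ FIRST('(' y), so FOLLOW(L) is not added.
PREDICT(L → '(' y) = { '(' }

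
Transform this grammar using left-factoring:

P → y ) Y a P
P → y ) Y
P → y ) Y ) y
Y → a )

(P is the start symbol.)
Left-factoring transforms A → αβ₁ | αβ₂ into A → αA' and A' → β₁ | β₂
(α is the longest common prefix among the alternatives). Repeat until
no nonterminal has two alternatives with a common prefix.

Round 1: P has alternatives sharing prefix 'y ) Y'. Introduce P': P → y ) Y P'
  Add: P' → a P
  Add: P' → ε
  Add: P' → ) y

No remaining common prefixes — done.

Resulting grammar:
P → y ) Y P'
P' → a P
P' → ε
P' → ) y
Y → a )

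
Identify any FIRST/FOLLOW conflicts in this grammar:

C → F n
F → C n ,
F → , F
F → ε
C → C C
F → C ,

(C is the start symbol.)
Yes. F → C n ',' with FOLLOW(F) on { 'n' }; F → C ',' with FOLLOW(F) on { 'n' }

Nullable non-terminals: F.
FIRST sets used below: FIRST(C) = { ',', 'n' }

F: nullable alternative(s) F → ε; FOLLOW(F) = { 'n' }
  F → C n ,: FIRST \ {ε} = { ',', 'n' } — overlaps FOLLOW(F) on { 'n' }: CONFLICT
  F → , F: FIRST \ {ε} = { ',' } — disjoint from FOLLOW(F)
  F → ε: FIRST \ {ε} = { } — this is the only nullable alternative, skip
  F → C ,: FIRST \ {ε} = { ',', 'n' } — overlaps FOLLOW(F) on { 'n' }: CONFLICT

C has no nullable alternative, so no FIRST/FOLLOW check is needed there.

So the grammar has 2 FIRST/FOLLOW conflicts (marked CONFLICT above).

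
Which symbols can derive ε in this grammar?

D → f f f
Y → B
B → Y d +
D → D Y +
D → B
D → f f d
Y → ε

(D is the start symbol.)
{ 'Y' }

A non-terminal is nullable if it can derive ε (the empty string): either it has an ε-production, or it has a production whose right-hand side consists entirely of nullable non-terminals.

ε-productions: Y → ε
So Y is immediately nullable.
No further non-terminal can be added: every production for the remaining non-terminals contains a terminal or a non-nullable non-terminal.
Nullable = { 'Y' }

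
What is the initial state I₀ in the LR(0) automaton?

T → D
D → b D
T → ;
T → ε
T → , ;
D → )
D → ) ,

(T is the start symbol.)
First, augment the grammar with T' → T
I₀ = CLOSURE({ [T' → . T] }):
  [T' → . T] has the dot before T: add [T → . D], [T → . ;], [T → .], [T → . , ;]
  [T → . D] has the dot before D: add [D → . b D], [D → . )], [D → . ) ,]
No further items can be added.

I₀ = { [D → . ) ,], [D → . )], [D → . b D], [T → . , ;], [T → . ;], [T → . D], [T → .], [T' → . T] }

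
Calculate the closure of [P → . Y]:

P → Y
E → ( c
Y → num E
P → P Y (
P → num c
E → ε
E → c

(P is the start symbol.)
Start with: [P → . Y]
  [P → . Y] has the dot before Y: add [Y → . num E]
No further items can be added.

CLOSURE = { [P → . Y], [Y → . num E] }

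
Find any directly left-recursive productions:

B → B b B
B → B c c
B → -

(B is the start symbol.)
Yes, B is left-recursive

Direct left recursion occurs when N → N α for some non-terminal N (the right-hand side begins with the left-hand side itself).

B → B b B: LEFT RECURSIVE (starts with B)
B → B c c: LEFT RECURSIVE (starts with B)
B → -: starts with '-'

The grammar has direct left recursion on: B.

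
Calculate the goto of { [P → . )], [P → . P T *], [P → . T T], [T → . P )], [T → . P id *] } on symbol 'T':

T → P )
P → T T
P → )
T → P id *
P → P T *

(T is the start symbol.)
GOTO(I, 'T') = CLOSURE({ [A → αX.β] : [A → α.Xβ] ∈ I, X = 'T' })

Items with dot before 'T', with the dot advanced:
  [P → . T T] → [P → T . T]
Closure of the advanced items:
  [P → T . T] has the dot before T: add [T → . P )], [T → . P id *]
  [T → . P )] has the dot before P: add [P → . T T], [P → . )], [P → . P T *]

GOTO = { [P → . )], [P → . P T *], [P → . T T], [P → T . T], [T → . P )], [T → . P id *] }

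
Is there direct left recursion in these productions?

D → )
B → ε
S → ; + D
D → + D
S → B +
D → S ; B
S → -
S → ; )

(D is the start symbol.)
D → ): starts with ')'
B → ε: starts with ε
S → ; + D: starts with ';'
D → + D: starts with '+'
S → B +: starts with B
D → S ; B: starts with S
S → -: starts with '-'
S → ; ): starts with ';'

No direct left recursion found.

Answer: No direct left recursion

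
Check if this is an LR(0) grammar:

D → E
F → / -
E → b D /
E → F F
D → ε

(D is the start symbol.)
Augment with D' → D and build the canonical LR(0) collection (I0 = CLOSURE({[D' → . D]}), then GOTO on every symbol after a dot until no new states appear). It has 10 states:
  I0: { [D → . E], [D → .], [D' → . D], [E → . F F], [E → . b D /], [F → . / -] }  — shift, reduce
  I1: { [F → / . -] }  — shift
  I2: { [D' → D .] }  — accept
  I3: { [D → E .] }  — reduce
  I4: { [E → F . F], [F → . / -] }  — shift
  I5: { [D → . E], [D → .], [E → . F F], [E → . b D /], [E → b . D /], [F → . / -] }  — shift, reduce
  I6: { [E → b D . /] }  — shift
  I7: { [E → b D / .] }  — reduce
  I8: { [E → F F .] }  — reduce
  I9: { [F → / - .] }  — reduce

Conflict in state I0:
  Shift-reduce conflict between [D → .] and [E → . b D /]
So the grammar is NOT LR(0).

Answer: No. Shift-reduce conflict between [D → .] and [E → . b D /]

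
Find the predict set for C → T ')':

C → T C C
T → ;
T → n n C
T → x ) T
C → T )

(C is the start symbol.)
{ ';', 'n', 'x' }

PREDICT(C → T ')') = (FIRST(RHS) \ {ε}) ∪ (FOLLOW(C) if ε ∈ FIRST(RHS), i.e. RHS ⇒* ε)
FIRST(T) = { ';', 'n', 'x' }
FIRST(T ')') = { ';', 'n', 'x' }
ε ∉ FIRST(T ')'), so FOLLOW(C) is not added.
PREDICT(C → T ')') = { ';', 'n', 'x' }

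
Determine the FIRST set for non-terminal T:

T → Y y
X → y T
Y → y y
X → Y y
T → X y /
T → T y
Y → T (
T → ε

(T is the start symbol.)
To compute FIRST(T), examine every production with T on the left-hand side, reading each right-hand side left to right until a non-nullable symbol is reached.

FIRST sets of the other non-terminals involved (by the same procedure, iterated to a fixed point):
  FIRST(Y) = { '(', 'y' }
  FIRST(X) = { '(', 'y' }

From T → Y y:
  - Y is a non-terminal: add FIRST(Y) \ {ε} = { '(', 'y' }
    Y is not nullable, so stop
From T → X y /:
  - X is a non-terminal: add FIRST(X) \ {ε} = { '(', 'y' }
    X is not nullable, so stop
From T → T y:
  - T is the symbol being defined: contributes nothing new
    T is nullable, so continue to the next symbol
  - y is a terminal: add 'y' and stop
From T → ε:
  - ε-production, so ε ∈ FIRST(T)

Collecting: FIRST(T) = { '(', 'y', ε }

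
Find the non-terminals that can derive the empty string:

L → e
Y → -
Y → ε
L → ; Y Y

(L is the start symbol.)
A non-terminal is nullable if it can derive ε (the empty string): either it has an ε-production, or it has a production whose right-hand side consists entirely of nullable non-terminals.

ε-productions: Y → ε
So Y is immediately nullable.
No further non-terminal can be added: every production for the remaining non-terminals contains a terminal or a non-nullable non-terminal.
Nullable = { 'Y' }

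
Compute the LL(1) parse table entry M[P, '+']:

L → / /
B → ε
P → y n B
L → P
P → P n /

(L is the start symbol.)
To find M[P, '+'], we find productions for P where '+' is in the predict set (PREDICT(N → α) = (FIRST(α) \ {ε}) ∪ (FOLLOW(N) if α ⇒* ε)).

Relevant sets:
  FIRST(P) = { 'y' }

P → y n B: PREDICT = { 'y' }
P → P n /: PREDICT = { 'y' }

M[P, '+'] is empty (no production applies)

Answer: Empty (error entry)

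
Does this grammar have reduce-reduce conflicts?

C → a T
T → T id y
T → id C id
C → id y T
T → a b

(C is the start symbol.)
No reduce-reduce conflicts

Augment with C' → C and build the canonical LR(0) collection (I0 = CLOSURE({[C' → . C]}), then GOTO on every symbol after a dot until no new states appear). It has 14 states:
  I0: { [C → . a T], [C → . id y T], [C' → . C] }  — shift
  I1: { [C' → C .] }  — accept
  I2: { [C → a . T], [T → . T id y], [T → . a b], [T → . id C id] }  — shift
  I3: { [C → id . y T] }  — shift
  I4: { [C → id y . T], [T → . T id y], [T → . a b], [T → . id C id] }  — shift
  I5: { [C → id y T .], [T → T . id y] }  — shift, reduce
  I6: { [T → a . b] }  — shift
  I7: { [C → . a T], [C → . id y T], [T → id . C id] }  — shift
  I8: { [T → id C . id] }  — shift
  I9: { [T → id C id .] }  — reduce
  I10: { [T → a b .] }  — reduce
  I11: { [T → T id . y] }  — shift
  I12: { [T → T id y .] }  — reduce
  I13: { [C → a T .], [T → T . id y] }  — shift, reduce

No state contains more than one complete item.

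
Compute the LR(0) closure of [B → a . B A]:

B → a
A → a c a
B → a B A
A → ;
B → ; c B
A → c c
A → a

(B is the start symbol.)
Start with: [B → a . B A]
  [B → a . B A] has the dot before B: add [B → . a], [B → . a B A], [B → . ; c B]
No further items can be added.

CLOSURE = { [B → . ; c B], [B → . a B A], [B → . a], [B → a . B A] }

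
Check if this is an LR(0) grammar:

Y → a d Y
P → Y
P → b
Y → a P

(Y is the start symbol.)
Yes, the grammar is LR(0)

A grammar is LR(0) if no state in the canonical LR(0) collection has:
  - both a shift item (dot before a terminal) and a complete item (shift-reduce conflict), or
  - two or more complete items (reduce-reduce conflict; the accept item [Y' → Y .] counts as a complete item here).

Augment with Y' → Y and build the canonical LR(0) collection (I0 = CLOSURE({[Y' → . Y]}), then GOTO on every symbol after a dot until no new states appear). It has 8 states:
  I0: { [Y → . a P], [Y → . a d Y], [Y' → . Y] }  — shift
  I1: { [Y' → Y .] }  — accept
  I2: { [P → . Y], [P → . b], [Y → . a P], [Y → . a d Y], [Y → a . P], [Y → a . d Y] }  — shift
  I3: { [Y → a P .] }  — reduce
  I4: { [P → Y .] }  — reduce
  I5: { [P → b .] }  — reduce
  I6: { [Y → . a P], [Y → . a d Y], [Y → a d . Y] }  — shift
  I7: { [Y → a d Y .] }  — reduce

Every state is either a pure shift/goto state or contains exactly one complete item and nothing to shift — no conflicts. The grammar is LR(0).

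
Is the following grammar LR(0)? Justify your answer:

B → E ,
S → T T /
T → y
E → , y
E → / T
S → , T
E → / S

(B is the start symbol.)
Augment with B' → B and build the canonical LR(0) collection (I0 = CLOSURE({[B' → . B]}), then GOTO on every symbol after a dot until no new states appear). It has 14 states:
  I0: { [B → . E ,], [B' → . B], [E → . , y], [E → . / S], [E → . / T] }  — shift
  I1: { [E → , . y] }  — shift
  I2: { [E → / . S], [E → / . T], [S → . , T], [S → . T T /], [T → . y] }  — shift
  I3: { [B' → B .] }  — accept
  I4: { [B → E . ,] }  — shift
  I5: { [B → E , .] }  — reduce
  I6: { [S → , . T], [T → . y] }  — shift
  I7: { [E → / S .] }  — reduce
  I8: { [E → / T .], [S → T . T /], [T → . y] }  — shift, reduce
  I9: { [T → y .] }  — reduce
  I10: { [S → T T . /] }  — shift
  I11: { [S → T T / .] }  — reduce
  I12: { [S → , T .] }  — reduce
  I13: { [E → , y .] }  — reduce

Conflict in state I8:
  Shift-reduce conflict between [E → / T .] and [T → . y]
So the grammar is NOT LR(0).

Answer: No. Shift-reduce conflict between [E → / T .] and [T → . y]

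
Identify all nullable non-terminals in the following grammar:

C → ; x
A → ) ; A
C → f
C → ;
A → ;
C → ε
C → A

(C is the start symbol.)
{ 'C' }

A non-terminal is nullable if it can derive ε (the empty string): either it has an ε-production, or it has a production whose right-hand side consists entirely of nullable non-terminals.

ε-productions: C → ε
So C is immediately nullable.
No further non-terminal can be added: every production for the remaining non-terminals contains a terminal or a non-nullable non-terminal.
Nullable = { 'C' }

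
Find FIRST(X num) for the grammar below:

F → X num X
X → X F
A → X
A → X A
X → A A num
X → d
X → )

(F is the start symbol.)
FIRST sets of the non-terminals involved (from the grammar, by fixed-point iteration):
  FIRST(X) = { ')', 'd' }

To compute FIRST(X num), process the symbols left to right:
Symbol X is a non-terminal. Add FIRST(X) \ {ε} = { ')', 'd' }
X is not nullable (ε ∉ FIRST(X)), so stop here.
FIRST(X num) = { ')', 'd' }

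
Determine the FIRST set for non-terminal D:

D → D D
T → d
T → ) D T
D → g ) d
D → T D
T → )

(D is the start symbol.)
To compute FIRST(D), examine every production with D on the left-hand side, reading each right-hand side left to right until a non-nullable symbol is reached.

FIRST sets of the other non-terminals involved (by the same procedure, iterated to a fixed point):
  FIRST(T) = { ')', 'd' }

From D → D D:
  - D is the symbol being defined: contributes nothing new
    D is not nullable, so stop
From D → g ) d:
  - g is a terminal: add 'g' and stop
From D → T D:
  - T is a non-terminal: add FIRST(T) \ {ε} = { ')', 'd' }
    T is not nullable, so stop

Collecting: FIRST(D) = { ')', 'd', 'g' }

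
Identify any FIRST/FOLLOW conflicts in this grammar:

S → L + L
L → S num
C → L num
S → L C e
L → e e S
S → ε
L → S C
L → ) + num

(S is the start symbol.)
Yes. S → L '+' L with FOLLOW(S) on { ')', 'e', 'num' }; S → L C e with FOLLOW(S) on { ')', 'e', 'num' }

A FIRST/FOLLOW conflict occurs when a non-terminal N has a nullable alternative N → β (β ⇒* ε) and another alternative N → α with FIRST(α) ∩ FOLLOW(N) ≠ ∅: on such a lookahead the parser cannot decide between expanding α and letting N vanish via β.

Nullable non-terminals: S.
FIRST sets used below: FIRST(L) = { ')', 'e', 'num' }

S: nullable alternative(s) S → ε; FOLLOW(S) = { $, ')', '+', 'e', 'num' }
  S → L + L: FIRST \ {ε} = { ')', 'e', 'num' } — overlaps FOLLOW(S) on { ')', 'e', 'num' }: CONFLICT
  S → L C e: FIRST \ {ε} = { ')', 'e', 'num' } — overlaps FOLLOW(S) on { ')', 'e', 'num' }: CONFLICT
  S → ε: FIRST \ {ε} = { } — this is the only nullable alternative, skip

C, L have no nullable alternative, so no FIRST/FOLLOW check is needed there.

So the grammar has 2 FIRST/FOLLOW conflicts (marked CONFLICT above).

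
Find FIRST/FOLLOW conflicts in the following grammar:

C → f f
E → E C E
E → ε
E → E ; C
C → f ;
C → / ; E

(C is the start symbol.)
Yes. E → E C E with FOLLOW(E) on { '/', ';', 'f' }; E → E ';' C with FOLLOW(E) on { '/', ';', 'f' }

A FIRST/FOLLOW conflict occurs when a non-terminal N has a nullable alternative N → β (β ⇒* ε) and another alternative N → α with FIRST(α) ∩ FOLLOW(N) ≠ ∅: on such a lookahead the parser cannot decide between expanding α and letting N vanish via β.

Nullable non-terminals: E.
FIRST sets used below: FIRST(E) = { '/', ';', 'f', ε }, FIRST(C) = { '/', 'f' }

E: nullable alternative(s) E → ε; FOLLOW(E) = { $, '/', ';', 'f' }
  E → E C E: FIRST \ {ε} = { '/', ';', 'f' } — overlaps FOLLOW(E) on { '/', ';', 'f' }: CONFLICT
  E → ε: FIRST \ {ε} = { } — this is the only nullable alternative, skip
  E → E ; C: FIRST \ {ε} = { '/', ';', 'f' } — overlaps FOLLOW(E) on { '/', ';', 'f' }: CONFLICT

C has no nullable alternative, so no FIRST/FOLLOW check is needed there.

So the grammar has 2 FIRST/FOLLOW conflicts (marked CONFLICT above).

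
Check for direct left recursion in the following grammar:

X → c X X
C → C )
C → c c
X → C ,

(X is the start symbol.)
Direct left recursion occurs when N → N α for some non-terminal N (the right-hand side begins with the left-hand side itself).

X → c X X: starts with c
C → C ): LEFT RECURSIVE (starts with C)
C → c c: starts with c
X → C ,: starts with C

The grammar has direct left recursion on: C.

Answer: Yes, C is left-recursive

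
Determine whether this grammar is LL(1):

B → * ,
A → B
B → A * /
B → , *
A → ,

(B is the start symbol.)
No. Predict set conflict for B: { '*' }

A grammar is LL(1) if for each non-terminal N with multiple productions, the predict sets of those productions are pairwise disjoint, where PREDICT(N → α) = (FIRST(α) \ {ε}) ∪ (FOLLOW(N) if α ⇒* ε).

Relevant sets:
  FIRST(A) = { '*', ',' }
  FIRST(B) = { '*', ',' }

For B:
  PREDICT(B → '*' ',') = { '*' }
  PREDICT(B → A '*' '/') = { '*', ',' }
  PREDICT(B → ',' '*') = { ',' }
For A:
  PREDICT(A → B) = { '*', ',' }
  PREDICT(A → ',') = { ',' }

Conflict found: Predict set conflict for B: { '*' }
The grammar is NOT LL(1).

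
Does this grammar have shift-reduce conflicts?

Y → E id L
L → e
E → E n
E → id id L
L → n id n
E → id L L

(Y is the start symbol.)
No shift-reduce conflicts

A shift-reduce conflict occurs when an LR(0) state has both:
  - a complete (reduce) item [A → α .] (dot at the end), and
  - a shift item [B → β . c γ] (dot before a terminal).

Augment with Y' → Y and build the canonical LR(0) collection (I0 = CLOSURE({[Y' → . Y]}), then GOTO on every symbol after a dot until no new states appear). It has 15 states:
  I0: { [E → . E n], [E → . id L L], [E → . id id L], [Y → . E id L], [Y' → . Y] }  — shift
  I1: { [E → E . n], [Y → E . id L] }  — shift
  I2: { [Y' → Y .] }  — accept
  I3: { [E → id . L L], [E → id . id L], [L → . e], [L → . n id n] }  — shift
  I4: { [E → id L . L], [L → . e], [L → . n id n] }  — shift
  I5: { [L → e .] }  — reduce
  I6: { [E → id id . L], [L → . e], [L → . n id n] }  — shift
  I7: { [L → n . id n] }  — shift
  I8: { [L → n id . n] }  — shift
  I9: { [L → n id n .] }  — reduce
  I10: { [E → id id L .] }  — reduce
  I11: { [E → id L L .] }  — reduce
  I12: { [L → . e], [L → . n id n], [Y → E id . L] }  — shift
  I13: { [E → E n .] }  — reduce
  I14: { [Y → E id L .] }  — reduce

No state contains both a complete item and a shift item.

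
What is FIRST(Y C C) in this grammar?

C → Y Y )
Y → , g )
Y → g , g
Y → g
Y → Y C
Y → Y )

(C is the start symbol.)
{ ',', 'g' }

FIRST sets of the non-terminals involved (from the grammar, by fixed-point iteration):
  FIRST(Y) = { ',', 'g' }

To compute FIRST(Y C C), process the symbols left to right:
Symbol Y is a non-terminal. Add FIRST(Y) \ {ε} = { ',', 'g' }
Y is not nullable (ε ∉ FIRST(Y)), so stop here.
FIRST(Y C C) = { ',', 'g' }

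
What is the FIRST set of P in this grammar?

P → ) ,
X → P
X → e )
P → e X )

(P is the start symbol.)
{ ')', 'e' }

To compute FIRST(P), examine every production with P on the left-hand side, reading each right-hand side left to right until a non-nullable symbol is reached.

From P → ) ,:
  - ')' is a terminal: add ')' and stop
From P → e X ):
  - e is a terminal: add 'e' and stop

Collecting: FIRST(P) = { ')', 'e' }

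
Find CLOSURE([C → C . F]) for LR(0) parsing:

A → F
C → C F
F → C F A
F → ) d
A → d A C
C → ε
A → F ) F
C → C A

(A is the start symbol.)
{ [C → . C A], [C → . C F], [C → .], [C → C . F], [F → . ) d], [F → . C F A] }

To compute CLOSURE, for each item [A → α.Bβ] where B is a non-terminal, add [B → .γ] for all productions B → γ; repeat for the newly added items until nothing changes.

Start with: [C → C . F]
  [C → C . F] has the dot before F: add [F → . C F A], [F → . ) d]
  [F → . C F A] has the dot before C: add [C → . C F], [C → .], [C → . C A]
No further items can be added.

CLOSURE = { [C → . C A], [C → . C F], [C → .], [C → C . F], [F → . ) d], [F → . C F A] }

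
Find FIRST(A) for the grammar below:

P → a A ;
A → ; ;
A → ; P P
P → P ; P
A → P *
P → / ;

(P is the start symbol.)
{ '/', ';', 'a' }

To compute FIRST(A), examine every production with A on the left-hand side, reading each right-hand side left to right until a non-nullable symbol is reached.

FIRST sets of the other non-terminals involved (by the same procedure, iterated to a fixed point):
  FIRST(P) = { '/', 'a' }

From A → ; ;:
  - ';' is a terminal: add ';' and stop
From A → ; P P:
  - ';' is a terminal: add ';' and stop
From A → P *:
  - P is a non-terminal: add FIRST(P) \ {ε} = { '/', 'a' }
    P is not nullable, so stop

Collecting: FIRST(A) = { '/', ';', 'a' }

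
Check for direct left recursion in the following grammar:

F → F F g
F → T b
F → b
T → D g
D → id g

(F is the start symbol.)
Yes, F is left-recursive

Direct left recursion occurs when N → N α for some non-terminal N (the right-hand side begins with the left-hand side itself).

F → F F g: LEFT RECURSIVE (starts with F)
F → T b: starts with T
F → b: starts with b
T → D g: starts with D
D → id g: starts with id

The grammar has direct left recursion on: F.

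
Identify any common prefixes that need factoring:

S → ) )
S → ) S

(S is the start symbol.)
Yes, S has productions with common prefix ')'

Left-factoring is needed when two productions for the same non-terminal
share a common prefix on the right-hand side.

Productions for S:
  S → ) )
  S → ) S

Found common prefix ')' in productions for S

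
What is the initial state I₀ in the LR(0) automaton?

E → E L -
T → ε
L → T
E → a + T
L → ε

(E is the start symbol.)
First, augment the grammar with E' → E
I₀ = CLOSURE({ [E' → . E] }):
  [E' → . E] has the dot before E: add [E → . E L -], [E → . a + T]
No further items can be added.

I₀ = { [E → . E L -], [E → . a + T], [E' → . E] }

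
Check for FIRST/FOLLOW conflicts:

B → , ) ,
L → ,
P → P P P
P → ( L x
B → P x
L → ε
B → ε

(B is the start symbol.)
Nullable non-terminals: B, L.
FIRST sets used below: FIRST(P) = { '(' }

B: nullable alternative(s) B → ε; FOLLOW(B) = { $ }
  B → , ) ,: FIRST \ {ε} = { ',' } — disjoint from FOLLOW(B)
  B → P x: FIRST \ {ε} = { '(' } — disjoint from FOLLOW(B)
  B → ε: FIRST \ {ε} = { } — this is the only nullable alternative, skip

L: nullable alternative(s) L → ε; FOLLOW(L) = { 'x' }
  L → ,: FIRST \ {ε} = { ',' } — disjoint from FOLLOW(L)
  L → ε: FIRST \ {ε} = { } — this is the only nullable alternative, skip

P has no nullable alternative, so no FIRST/FOLLOW check is needed there.

No FIRST/FOLLOW conflicts found.

Answer: No FIRST/FOLLOW conflicts.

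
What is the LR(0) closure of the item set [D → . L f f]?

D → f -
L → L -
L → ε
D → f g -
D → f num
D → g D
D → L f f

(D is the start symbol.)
Start with: [D → . L f f]
  [D → . L f f] has the dot before L: add [L → . L -], [L → .]
No further items can be added.

CLOSURE = { [D → . L f f], [L → . L -], [L → .] }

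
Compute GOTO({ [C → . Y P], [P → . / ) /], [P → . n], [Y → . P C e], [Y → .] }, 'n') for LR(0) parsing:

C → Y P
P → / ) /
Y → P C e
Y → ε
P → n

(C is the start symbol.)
{ [P → n .] }

GOTO(I, 'n') = CLOSURE({ [A → αX.β] : [A → α.Xβ] ∈ I, X = 'n' })

Items with dot before 'n', with the dot advanced:
  [P → . n] → [P → n .]
Closure adds nothing (no advanced item has the dot before a non-terminal).

GOTO = { [P → n .] }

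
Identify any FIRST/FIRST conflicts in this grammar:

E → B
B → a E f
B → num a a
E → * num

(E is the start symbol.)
No FIRST/FIRST conflicts.

FIRST sets of the non-terminals at (or reachable through a nullable prefix from) the front of some alternative:
  FIRST(B) = { 'a', 'num' }

Productions for E:
  E → B: FIRST = { 'a', 'num' }
  E → * num: FIRST = { '*' }
Productions for B:
  B → a E f: FIRST = { 'a' }
  B → num a a: FIRST = { 'num' }

All alternatives of each non-terminal have pairwise disjoint FIRST sets.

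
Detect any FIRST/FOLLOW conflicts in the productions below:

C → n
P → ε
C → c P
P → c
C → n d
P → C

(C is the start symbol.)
No FIRST/FOLLOW conflicts.

Nullable non-terminals: P.
FIRST sets used below: FIRST(C) = { 'c', 'n' }

P: nullable alternative(s) P → ε; FOLLOW(P) = { $ }
  P → ε: FIRST \ {ε} = { } — this is the only nullable alternative, skip
  P → c: FIRST \ {ε} = { 'c' } — disjoint from FOLLOW(P)
  P → C: FIRST \ {ε} = { 'c', 'n' } — disjoint from FOLLOW(P)

C has no nullable alternative, so no FIRST/FOLLOW check is needed there.

No FIRST/FOLLOW conflicts found.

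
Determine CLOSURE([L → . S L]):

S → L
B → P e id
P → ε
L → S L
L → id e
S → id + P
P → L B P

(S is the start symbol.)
Start with: [L → . S L]
  [L → . S L] has the dot before S: add [S → . L], [S → . id + P]
  [S → . L] has the dot before L: add [L → . id e]
No further items can be added.

CLOSURE = { [L → . S L], [L → . id e], [S → . L], [S → . id + P] }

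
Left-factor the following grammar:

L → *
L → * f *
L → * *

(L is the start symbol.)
Left-factoring transforms A → αβ₁ | αβ₂ into A → αA' and A' → β₁ | β₂
(α is the longest common prefix among the alternatives). Repeat until
no nonterminal has two alternatives with a common prefix.

Round 1: L has alternatives sharing prefix '*'. Introduce L': L → * L'
  Add: L' → ε
  Add: L' → f *
  Add: L' → *

No remaining common prefixes — done.

Resulting grammar:
L → * L'
L' → ε
L' → f *
L' → *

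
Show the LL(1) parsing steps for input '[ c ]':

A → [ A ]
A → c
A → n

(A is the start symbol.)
Stack is shown with the top on the left.

Stack    Input    Action
------------------------
A $      [ c ] $  output A → [ A ]
[ A ] $  [ c ] $  match '['
A ] $    c ] $    output A → c
c ] $    c ] $    match 'c'
] $      ] $      match ']'
$        $        accept

The string is accepted.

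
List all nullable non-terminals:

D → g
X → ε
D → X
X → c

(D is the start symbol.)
{ 'D', 'X' }

A non-terminal is nullable if it can derive ε (the empty string): either it has an ε-production, or it has a production whose right-hand side consists entirely of nullable non-terminals.

ε-productions: X → ε
So X is immediately nullable.
D → X: every symbol on the right is nullable, so D is nullable too.
Every non-terminal is now nullable.
Nullable = { 'D', 'X' }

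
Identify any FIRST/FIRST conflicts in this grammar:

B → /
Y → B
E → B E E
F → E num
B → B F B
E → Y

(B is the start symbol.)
FIRST sets of the non-terminals at (or reachable through a nullable prefix from) the front of some alternative:
  FIRST(B) = { '/' }
  FIRST(Y) = { '/' }

Productions for B:
  B → /: FIRST = { '/' }
  B → B F B: FIRST = { '/' }
Productions for E:
  E → B E E: FIRST = { '/' }
  E → Y: FIRST = { '/' }
Y, F have only one production, so no FIRST/FIRST conflict is possible there.

Conflict for B: B → / and B → B F B
  Overlap: { '/' }
Conflict for E: E → B E E and E → Y
  Overlap: { '/' }

Answer: Yes. B → '/' / B → B F B on { '/' }; E → B E E / E → Y on { '/' }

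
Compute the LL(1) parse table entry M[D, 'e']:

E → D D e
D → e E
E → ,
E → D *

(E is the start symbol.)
D → e E

To find M[D, 'e'], we find productions for D where 'e' is in the predict set (PREDICT(N → α) = (FIRST(α) \ {ε}) ∪ (FOLLOW(N) if α ⇒* ε)).

D → e E: PREDICT = { 'e' }
  'e' is in predict set, so this production goes in M[D, 'e']

M[D, 'e'] = D → e E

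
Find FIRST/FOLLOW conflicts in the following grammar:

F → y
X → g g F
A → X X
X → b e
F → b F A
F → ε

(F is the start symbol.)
A FIRST/FOLLOW conflict occurs when a non-terminal N has a nullable alternative N → β (β ⇒* ε) and another alternative N → α with FIRST(α) ∩ FOLLOW(N) ≠ ∅: on such a lookahead the parser cannot decide between expanding α and letting N vanish via β.

Nullable non-terminals: F.

F: nullable alternative(s) F → ε; FOLLOW(F) = { $, 'b', 'g' }
  F → y: FIRST \ {ε} = { 'y' } — disjoint from FOLLOW(F)
  F → b F A: FIRST \ {ε} = { 'b' } — overlaps FOLLOW(F) on { 'b' }: CONFLICT
  F → ε: FIRST \ {ε} = { } — this is the only nullable alternative, skip

A, X have no nullable alternative, so no FIRST/FOLLOW check is needed there.

So the grammar has 1 FIRST/FOLLOW conflict (marked CONFLICT above).

Answer: Yes. F → b F A with FOLLOW(F) on { 'b' }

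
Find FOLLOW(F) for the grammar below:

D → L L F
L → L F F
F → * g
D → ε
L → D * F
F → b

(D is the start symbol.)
To compute FOLLOW(F), find every occurrence of F on a right-hand side N → α F β: add FIRST(β) \ {ε}, and if β is empty or nullable also add FOLLOW(N). Iterate to a fixed point.

In D → L L F: F is at the end, add FOLLOW(D)
In L → L F F: F is followed by F, add FIRST(F) \ {ε} = { '*', 'b' }
In L → L F F: F is at the end, add FOLLOW(L)
In L → D * F: F is at the end, add FOLLOW(L)

The FOLLOW sets referred to above (computed the same way, to a fixed point):
  FOLLOW(D) = { $, '*' }
  FOLLOW(L) = { '*', 'b' }

Taking the union: FOLLOW(F) = { $, '*', 'b' }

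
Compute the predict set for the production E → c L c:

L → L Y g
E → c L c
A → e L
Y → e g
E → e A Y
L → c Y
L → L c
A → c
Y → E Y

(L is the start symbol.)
PREDICT(E → c L c) = (FIRST(RHS) \ {ε}) ∪ (FOLLOW(E) if ε ∈ FIRST(RHS), i.e. RHS ⇒* ε)
FIRST(c L c) = { 'c' }
ε ∉ FIRST(c L c), so FOLLOW(E) is not added.
PREDICT(E → c L c) = { 'c' }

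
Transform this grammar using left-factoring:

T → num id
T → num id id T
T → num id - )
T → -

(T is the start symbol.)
T → num id T'
T' → ε
T' → id T
T' → - )
T → -

Left-factoring transforms A → αβ₁ | αβ₂ into A → αA' and A' → β₁ | β₂
(α is the longest common prefix among the alternatives). Repeat until
no nonterminal has two alternatives with a common prefix.

Round 1: T has alternatives sharing prefix 'num id'. Introduce T': T → num id T'
  Add: T' → ε
  Add: T' → id T
  Add: T' → - )

No remaining common prefixes — done.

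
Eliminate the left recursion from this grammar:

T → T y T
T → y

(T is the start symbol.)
T is directly left-recursive. The standard transformation for
  A → A α₁ | ... | A α_m | β₁ | ... | β_n
is
  A  → β₁ A' | ... | β_n A'
  A' → α₁ A' | ... | α_m A' | ε

T → y becomes T → y T'
T → T y T becomes T' → y T T'
Add T' → ε

Resulting grammar:
T → y T'
T' → y T T'
T' → ε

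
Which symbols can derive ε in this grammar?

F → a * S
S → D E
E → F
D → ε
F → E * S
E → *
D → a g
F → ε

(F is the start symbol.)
A non-terminal is nullable if it can derive ε (the empty string): either it has an ε-production, or it has a production whose right-hand side consists entirely of nullable non-terminals.

ε-productions: D → ε, F → ε
So D, F are immediately nullable.
E → F: every symbol on the right is nullable, so E is nullable too.
S → D E: every symbol on the right is nullable, so S is nullable too.
Every non-terminal is now nullable.
Nullable = { 'D', 'E', 'F', 'S' }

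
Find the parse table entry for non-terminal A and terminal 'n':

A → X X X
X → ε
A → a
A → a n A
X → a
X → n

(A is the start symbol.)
To find M[A, 'n'], we find productions for A where 'n' is in the predict set (PREDICT(N → α) = (FIRST(α) \ {ε}) ∪ (FOLLOW(N) if α ⇒* ε)).

Relevant sets:
  FIRST(X) = { 'a', 'n', ε }
  FOLLOW(A) = { $ }

A → X X X: PREDICT = { $, 'a', 'n' }
  'n' is in predict set, so this production goes in M[A, 'n']
A → a: PREDICT = { 'a' }
A → a n A: PREDICT = { 'a' }

M[A, 'n'] = A → X X X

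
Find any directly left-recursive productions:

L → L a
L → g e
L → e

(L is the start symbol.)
Yes, L is left-recursive

Direct left recursion occurs when N → N α for some non-terminal N (the right-hand side begins with the left-hand side itself).

L → L a: LEFT RECURSIVE (starts with L)
L → g e: starts with g
L → e: starts with e

The grammar has direct left recursion on: L.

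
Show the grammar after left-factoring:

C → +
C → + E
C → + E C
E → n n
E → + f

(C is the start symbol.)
Left-factoring transforms A → αβ₁ | αβ₂ into A → αA' and A' → β₁ | β₂
(α is the longest common prefix among the alternatives). Repeat until
no nonterminal has two alternatives with a common prefix.

Round 1: C has alternatives sharing prefix '+'. Introduce C': C → + C'
  Add: C' → ε
  Add: C' → E
  Add: C' → E C

Round 2: C' has alternatives sharing prefix 'E'. Introduce C'': C' → E C''
  Add: C'' → ε
  Add: C'' → C

No remaining common prefixes — done.

Resulting grammar:
C → + C'
C' → ε
C' → E C''
C'' → ε
C'' → C
E → n n
E → + f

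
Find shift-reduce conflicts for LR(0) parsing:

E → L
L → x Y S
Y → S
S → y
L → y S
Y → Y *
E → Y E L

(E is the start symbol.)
A shift-reduce conflict occurs when an LR(0) state has both:
  - a complete (reduce) item [A → α .] (dot at the end), and
  - a shift item [B → β . c γ] (dot before a terminal).

Augment with E' → E and build the canonical LR(0) collection (I0 = CLOSURE({[E' → . E]}), then GOTO on every symbol after a dot until no new states appear). It has 15 states:
  I0: { [E → . L], [E → . Y E L], [E' → . E], [L → . x Y S], [L → . y S], [S → . y], [Y → . S], [Y → . Y *] }  — shift
  I1: { [E' → E .] }  — accept
  I2: { [E → L .] }  — reduce
  I3: { [Y → S .] }  — reduce
  I4: { [E → . L], [E → . Y E L], [E → Y . E L], [L → . x Y S], [L → . y S], [S → . y], [Y → . S], [Y → . Y *], [Y → Y . *] }  — shift
  I5: { [L → x . Y S], [S → . y], [Y → . S], [Y → . Y *] }  — shift
  I6: { [L → y . S], [S → . y], [S → y .] }  — shift, reduce
  I7: { [L → y S .] }  — reduce
  I8: { [S → y .] }  — reduce
  I9: { [L → x Y . S], [S → . y], [Y → Y . *] }  — shift
  I10: { [Y → Y * .] }  — reduce
  I11: { [L → x Y S .] }  — reduce
  I12: { [E → Y E . L], [L → . x Y S], [L → . y S] }  — shift
  I13: { [E → Y E L .] }  — reduce
  I14: { [L → y . S], [S → . y] }  — shift

I6 contains reduce item [S → y .] and shift item [S → . y] — shift-reduce conflict.

Answer: Yes — I6: [S → y .] vs [S → . y]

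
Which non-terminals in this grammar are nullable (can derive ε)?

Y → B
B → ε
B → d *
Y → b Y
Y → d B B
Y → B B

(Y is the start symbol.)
ε-productions: B → ε
So B is immediately nullable.
Y → B: every symbol on the right is nullable, so Y is nullable too.
Every non-terminal is now nullable.
Nullable = { 'B', 'Y' }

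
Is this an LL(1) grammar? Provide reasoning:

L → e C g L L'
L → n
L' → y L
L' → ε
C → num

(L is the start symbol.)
A grammar is LL(1) if for each non-terminal N with multiple productions, the predict sets of those productions are pairwise disjoint, where PREDICT(N → α) = (FIRST(α) \ {ε}) ∪ (FOLLOW(N) if α ⇒* ε).

Relevant sets:
  FOLLOW(L') = { $, 'y' }

For L:
  PREDICT(L → e C g L L') = { 'e' }
  PREDICT(L → n) = { 'n' }
For L':
  PREDICT(L' → y L) = { 'y' }
  PREDICT(L' → ε) = { $, 'y' }
C has a single production, so nothing to check there.

Conflict found: Predict set conflict for L': { 'y' }
The grammar is NOT LL(1).

Answer: No. Predict set conflict for L': { 'y' }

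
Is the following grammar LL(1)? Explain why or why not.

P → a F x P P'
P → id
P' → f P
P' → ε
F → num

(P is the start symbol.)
A grammar is LL(1) if for each non-terminal N with multiple productions, the predict sets of those productions are pairwise disjoint, where PREDICT(N → α) = (FIRST(α) \ {ε}) ∪ (FOLLOW(N) if α ⇒* ε).

Relevant sets:
  FOLLOW(P') = { $, 'f' }

For P:
  PREDICT(P → a F x P P') = { 'a' }
  PREDICT(P → id) = { 'id' }
For P':
  PREDICT(P' → f P) = { 'f' }
  PREDICT(P' → ε) = { $, 'f' }
F has a single production, so nothing to check there.

Conflict found: Predict set conflict for P': { 'f' }
The grammar is NOT LL(1).

Answer: No. Predict set conflict for P': { 'f' }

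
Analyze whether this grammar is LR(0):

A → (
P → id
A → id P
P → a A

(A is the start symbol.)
A grammar is LR(0) if no state in the canonical LR(0) collection has:
  - both a shift item (dot before a terminal) and a complete item (shift-reduce conflict), or
  - two or more complete items (reduce-reduce conflict; the accept item [A' → A .] counts as a complete item here).

Augment with A' → A and build the canonical LR(0) collection (I0 = CLOSURE({[A' → . A]}), then GOTO on every symbol after a dot until no new states appear). It has 8 states:
  I0: { [A → . (], [A → . id P], [A' → . A] }  — shift
  I1: { [A → ( .] }  — reduce
  I2: { [A' → A .] }  — accept
  I3: { [A → id . P], [P → . a A], [P → . id] }  — shift
  I4: { [A → id P .] }  — reduce
  I5: { [A → . (], [A → . id P], [P → a . A] }  — shift
  I6: { [P → id .] }  — reduce
  I7: { [P → a A .] }  — reduce

Every state is either a pure shift/goto state or contains exactly one complete item and nothing to shift — no conflicts. The grammar is LR(0).

Answer: Yes, the grammar is LR(0)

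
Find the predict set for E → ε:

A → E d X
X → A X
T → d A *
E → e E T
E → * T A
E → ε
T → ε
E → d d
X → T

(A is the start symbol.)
{ 'd' }

PREDICT(E → ε) = (FIRST(RHS) \ {ε}) ∪ (FOLLOW(E) if ε ∈ FIRST(RHS), i.e. RHS ⇒* ε)
The right-hand side is ε (FIRST(ε) = { ε }), so the predict set is FOLLOW(E) = { 'd' }
PREDICT(E → ε) = { 'd' }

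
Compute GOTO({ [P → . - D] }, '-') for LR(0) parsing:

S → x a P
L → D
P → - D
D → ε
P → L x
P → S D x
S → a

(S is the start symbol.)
GOTO(I, '-') = CLOSURE({ [A → αX.β] : [A → α.Xβ] ∈ I, X = '-' })

Items with dot before '-', with the dot advanced:
  [P → . - D] → [P → - . D]
Closure of the advanced items:
  [P → - . D] has the dot before D: add [D → .]

GOTO = { [D → .], [P → - . D] }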